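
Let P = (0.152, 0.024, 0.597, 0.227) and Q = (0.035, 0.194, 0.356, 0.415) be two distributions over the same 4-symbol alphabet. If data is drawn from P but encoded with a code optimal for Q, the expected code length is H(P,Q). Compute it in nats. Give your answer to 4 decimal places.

H(P,Q) = −Σ p·ln q.
  −0.152·ln(0.035) = 0.50957
  −0.024·ln(0.194) = 0.03936
  −0.597·ln(0.356) = 0.61660
  −0.227·ln(0.415) = 0.19964
H(P,Q) = 1.3652 nats.

1.3652 nats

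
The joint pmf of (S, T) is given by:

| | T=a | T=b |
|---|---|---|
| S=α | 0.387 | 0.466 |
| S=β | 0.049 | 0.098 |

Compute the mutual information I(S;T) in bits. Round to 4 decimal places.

0.0054 bits

Marginals: p(S) = (0.8530, 0.1470), p(T) = (0.4360, 0.5640).
I(S;T) = H(S) + H(T) − H(S,T).
H(S) = 0.6023, H(T) = 0.9881, H(S,T) = 1.5850.
I(S;T) = 0.6023 + 0.9881 − 1.5850 = 0.0054 bits.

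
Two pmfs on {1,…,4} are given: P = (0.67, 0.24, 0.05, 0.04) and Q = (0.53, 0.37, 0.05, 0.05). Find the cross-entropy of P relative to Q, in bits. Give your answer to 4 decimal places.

H(P,Q) = −Σ p·log₂ q.
  −0.67·log₂(0.53) = 0.61368
  −0.24·log₂(0.37) = 0.34426
  −0.05·log₂(0.05) = 0.21610
  −0.04·log₂(0.05) = 0.17288
H(P,Q) = 1.3469 bits.

1.3469 bits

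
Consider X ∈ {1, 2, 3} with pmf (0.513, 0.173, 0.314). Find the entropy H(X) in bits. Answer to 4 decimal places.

H(X) = −Σ p·log₂ p.
  −(0.513)·log₂(0.513) = 0.49400
  −(0.173)·log₂(0.173) = 0.43789
  −(0.314)·log₂(0.314) = 0.52475
Sum: 0.49400 + 0.43789 + 0.52475 = 1.4566 bits.

1.4566 bits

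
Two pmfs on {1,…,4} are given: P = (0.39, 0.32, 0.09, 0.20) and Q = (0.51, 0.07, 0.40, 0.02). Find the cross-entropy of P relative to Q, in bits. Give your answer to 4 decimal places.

H(P,Q) = −Σ p·log₂ q.
  −0.39·log₂(0.51) = 0.37886
  −0.32·log₂(0.07) = 1.22768
  −0.09·log₂(0.40) = 0.11897
  −0.20·log₂(0.02) = 1.12877
H(P,Q) = 2.8543 bits.

2.8543 bits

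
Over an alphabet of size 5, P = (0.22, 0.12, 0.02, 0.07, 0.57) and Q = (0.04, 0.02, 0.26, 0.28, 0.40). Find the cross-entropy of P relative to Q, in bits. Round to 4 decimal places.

2.6198 bits

H(P,Q) = −Σ p·log₂ q.
  −0.22·log₂(0.04) = 1.02165
  −0.12·log₂(0.02) = 0.67726
  −0.02·log₂(0.26) = 0.03887
  −0.07·log₂(0.28) = 0.12856
  −0.57·log₂(0.40) = 0.75350
H(P,Q) = 2.6198 bits.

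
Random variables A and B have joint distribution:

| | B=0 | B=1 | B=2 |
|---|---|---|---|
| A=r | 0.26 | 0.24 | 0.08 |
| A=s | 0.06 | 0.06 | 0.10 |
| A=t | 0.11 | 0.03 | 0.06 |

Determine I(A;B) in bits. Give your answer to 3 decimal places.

Marginals: p(A) = (0.5800, 0.2200, 0.2000), p(B) = (0.4300, 0.3300, 0.2400).
I(A;B) = H(A) + H(B) − H(A,B).
H(A) = 1.4008, H(B) = 1.5455, H(A,B) = 2.8558.
I(A;B) = 1.4008 + 1.5455 − 2.8558 = 0.091 bits.

0.091 bits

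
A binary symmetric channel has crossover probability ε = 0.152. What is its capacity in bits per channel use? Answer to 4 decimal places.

Binary symmetric channel: C = 1 − h₂(ε) where h₂ is the binary entropy function.
h₂(0.152) = −0.152·log₂0.152 − 0.848·log₂0.848 = 0.6148.
C = 1 − 0.6148 = 0.3852 bits per channel use.

0.3852 bits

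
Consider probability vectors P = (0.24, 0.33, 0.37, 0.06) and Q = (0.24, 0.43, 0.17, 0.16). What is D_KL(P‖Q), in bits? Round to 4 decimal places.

0.2042 bits

D(P‖Q) = Σ p·log₂(p/q).
  0.24·log₂(0.24/0.24) = 0.00000
  0.33·log₂(0.33/0.43) = -0.12602
  0.37·log₂(0.37/0.17) = 0.41514
  0.06·log₂(0.06/0.16) = -0.08490
D(P‖Q) = 0.2042 bits.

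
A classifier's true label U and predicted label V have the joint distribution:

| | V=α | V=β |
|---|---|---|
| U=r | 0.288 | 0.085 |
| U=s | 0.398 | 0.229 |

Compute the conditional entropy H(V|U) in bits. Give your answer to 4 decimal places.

0.8825 bits

Marginals: p(U) = (0.3730, 0.6270), p(V) = (0.6860, 0.3140).
H(V|U) = Σ p(U) · H(V|U=·).
  U=r: p=0.3730, H(V|U=r) = 0.7743
  U=s: p=0.6270, H(V|U=s) = 0.9469
Weighted sum = 0.8825 bits.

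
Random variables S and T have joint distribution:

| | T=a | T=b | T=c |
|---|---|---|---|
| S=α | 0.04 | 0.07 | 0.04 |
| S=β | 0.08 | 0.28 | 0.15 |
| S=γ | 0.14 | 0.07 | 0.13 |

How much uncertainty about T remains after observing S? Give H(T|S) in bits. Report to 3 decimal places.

Marginals: p(S) = (0.1500, 0.5100, 0.3400), p(T) = (0.2600, 0.4200, 0.3200).
H(T|S) = Σ p(S) · H(T|S=·).
  S=α: p=0.1500, H(T|S=α) = 1.5301
  S=β: p=0.5100, H(T|S=β) = 1.4134
  S=γ: p=0.3400, H(T|S=γ) = 1.5269
Weighted sum = 1.469 bits.

1.469 bits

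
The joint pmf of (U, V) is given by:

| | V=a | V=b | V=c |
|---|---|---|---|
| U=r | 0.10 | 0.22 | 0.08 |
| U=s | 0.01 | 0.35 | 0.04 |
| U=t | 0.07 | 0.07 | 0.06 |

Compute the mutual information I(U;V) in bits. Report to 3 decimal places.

Marginals: p(U) = (0.4000, 0.4000, 0.2000), p(V) = (0.1800, 0.6400, 0.1800).
I(U;V) = H(U) + H(V) − H(U,V).
H(U) = 1.5219, H(V) = 1.3027, H(U,V) = 2.6672.
I(U;V) = 1.5219 + 1.3027 − 2.6672 = 0.157 bits.

0.157 bits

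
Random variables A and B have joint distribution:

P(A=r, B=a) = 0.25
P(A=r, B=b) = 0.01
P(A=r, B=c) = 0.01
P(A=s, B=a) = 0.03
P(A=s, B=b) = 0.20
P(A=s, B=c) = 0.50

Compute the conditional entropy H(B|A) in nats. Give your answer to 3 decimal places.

0.629 nats

Chain rule: H(B|A) = H(A,B) − H(A).
Marginals: p(A) = (0.2700, 0.7300), p(B) = (0.2800, 0.2100, 0.5100).
H(A,B) = 1.2123 nats; H(A) = 0.5833 nats.
H(B|A) = 1.2123 − 0.5833 = 0.629 nats.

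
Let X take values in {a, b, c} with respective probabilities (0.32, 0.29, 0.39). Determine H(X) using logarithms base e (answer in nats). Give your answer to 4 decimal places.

1.0908 nats

H(X) = −Σ p·ln p.
  −(0.32)·ln(0.32) = 0.36462
  −(0.29)·ln(0.29) = 0.35898
  −(0.39)·ln(0.39) = 0.36723
Sum: 0.36462 + 0.35898 + 0.36723 = 1.0908 nats.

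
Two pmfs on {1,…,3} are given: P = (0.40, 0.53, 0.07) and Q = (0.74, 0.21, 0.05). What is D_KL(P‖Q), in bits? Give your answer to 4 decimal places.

0.3868 bits

D(P‖Q) = Σ p·log₂(p/q).
  0.40·log₂(0.40/0.74) = -0.35501
  0.53·log₂(0.53/0.21) = 0.70787
  0.07·log₂(0.07/0.05) = 0.03398
D(P‖Q) = 0.3868 bits.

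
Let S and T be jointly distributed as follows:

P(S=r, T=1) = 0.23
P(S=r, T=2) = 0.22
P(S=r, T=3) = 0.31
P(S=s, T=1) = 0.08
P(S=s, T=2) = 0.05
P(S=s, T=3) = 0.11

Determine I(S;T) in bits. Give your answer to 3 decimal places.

Marginals: p(S) = (0.7600, 0.2400), p(T) = (0.3100, 0.2700, 0.4200).
I(S;T) = Σ p(x,y)·log₂[p(x,y)/(p(x)p(y))].
  (r,1): 0.23·log₂(0.9762) = -0.0080
  (r,2): 0.22·log₂(1.0721) = 0.0221
  (r,3): 0.31·log₂(0.9712) = -0.0131
  (s,1): 0.08·log₂(1.0753) = 0.0084
  (s,2): 0.05·log₂(0.7716) = -0.0187
  (s,3): 0.11·log₂(1.0913) = 0.0139
Sum = 0.005 bits.

0.005 bits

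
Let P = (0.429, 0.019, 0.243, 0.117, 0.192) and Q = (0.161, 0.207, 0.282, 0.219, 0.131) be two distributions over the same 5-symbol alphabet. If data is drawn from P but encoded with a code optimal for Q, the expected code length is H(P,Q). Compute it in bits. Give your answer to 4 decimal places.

2.4367 bits

H(P,Q) = −Σ p·log₂ q.
  −0.429·log₂(0.161) = 1.13036
  −0.019·log₂(0.207) = 0.04317
  −0.243·log₂(0.282) = 0.44377
  −0.117·log₂(0.219) = 0.25635
  −0.192·log₂(0.131) = 0.56301
H(P,Q) = 2.4367 bits.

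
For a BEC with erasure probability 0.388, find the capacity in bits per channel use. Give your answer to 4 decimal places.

Binary erasure channel: capacity C = 1 − ε.
C = 1 − 0.388 = 0.6120 bits per channel use.

0.6120 bits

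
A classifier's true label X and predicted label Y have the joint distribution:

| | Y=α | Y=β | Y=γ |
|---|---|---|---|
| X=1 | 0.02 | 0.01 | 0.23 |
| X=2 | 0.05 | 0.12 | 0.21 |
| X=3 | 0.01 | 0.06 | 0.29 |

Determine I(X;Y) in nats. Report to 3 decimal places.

0.065 nats

Marginals: p(X) = (0.2600, 0.3800, 0.3600), p(Y) = (0.0800, 0.1900, 0.7300).
I(X;Y) = H(X) + H(Y) − H(X,Y).
H(X) = 1.0857, H(Y) = 0.7473, H(X,Y) = 1.7681.
I(X;Y) = 1.0857 + 0.7473 − 1.7681 = 0.065 nats.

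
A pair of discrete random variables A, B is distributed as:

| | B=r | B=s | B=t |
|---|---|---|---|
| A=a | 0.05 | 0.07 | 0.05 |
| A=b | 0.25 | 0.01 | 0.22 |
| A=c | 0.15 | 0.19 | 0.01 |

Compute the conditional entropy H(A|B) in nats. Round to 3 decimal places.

0.788 nats

Marginals: p(A) = (0.1700, 0.4800, 0.3500), p(B) = (0.4500, 0.2700, 0.2800).
H(A|B) = Σ p(B) · H(A|B=·).
  B=r: p=0.4500, H(A|B=r) = 0.9369
  B=s: p=0.2700, H(A|B=s) = 0.7193
  B=t: p=0.2800, H(A|B=t) = 0.6161
Weighted sum = 0.788 nats.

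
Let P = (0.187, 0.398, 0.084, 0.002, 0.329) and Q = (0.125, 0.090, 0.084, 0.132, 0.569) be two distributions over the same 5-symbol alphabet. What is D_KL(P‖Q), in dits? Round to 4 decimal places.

D(P‖Q) = Σ p·log₁₀(p/q).
  0.187·log₁₀(0.187/0.125) = 0.03271
  0.398·log₁₀(0.398/0.090) = 0.25696
  0.084·log₁₀(0.084/0.084) = 0.00000
  0.002·log₁₀(0.002/0.132) = -0.00364
  0.329·log₁₀(0.329/0.569) = -0.07827
D(P‖Q) = 0.2078 dits.

0.2078 dits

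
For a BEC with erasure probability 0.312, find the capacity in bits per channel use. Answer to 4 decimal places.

0.6880 bits

Binary erasure channel: capacity C = 1 − ε.
C = 1 − 0.312 = 0.6880 bits per channel use.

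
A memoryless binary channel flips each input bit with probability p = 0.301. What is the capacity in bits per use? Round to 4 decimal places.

Binary symmetric channel: C = 1 − h₂(ε) where h₂ is the binary entropy function.
h₂(0.301) = −0.301·log₂0.301 − 0.699·log₂0.699 = 0.8825.
C = 1 − 0.8825 = 0.1175 bits per channel use.

0.1175 bits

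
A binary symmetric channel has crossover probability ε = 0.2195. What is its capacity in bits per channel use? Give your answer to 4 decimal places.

0.2407 bits

Binary symmetric channel: C = 1 − h₂(ε) where h₂ is the binary entropy function.
h₂(0.2195) = −0.2195·log₂0.2195 − 0.7805·log₂0.7805 = 0.7593.
C = 1 − 0.7593 = 0.2407 bits per channel use.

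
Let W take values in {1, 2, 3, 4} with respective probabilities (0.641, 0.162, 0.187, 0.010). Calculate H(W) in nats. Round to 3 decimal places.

0.940 nats

H(W) = −Σ p·ln p.
  −(0.641)·ln(0.641) = 0.2851
  −(0.162)·ln(0.162) = 0.2949
  −(0.187)·ln(0.187) = 0.3135
  −(0.010)·ln(0.010) = 0.0461
Sum: 0.2851 + 0.2949 + 0.3135 + 0.0461 = 0.940 nats.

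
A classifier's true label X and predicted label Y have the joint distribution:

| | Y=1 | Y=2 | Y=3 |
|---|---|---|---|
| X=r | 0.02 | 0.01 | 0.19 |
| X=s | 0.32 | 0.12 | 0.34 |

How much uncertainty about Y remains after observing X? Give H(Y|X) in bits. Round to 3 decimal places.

Chain rule: H(Y|X) = H(X,Y) − H(X).
Marginals: p(X) = (0.2200, 0.7800), p(Y) = (0.3400, 0.1300, 0.5300).
H(X,Y) = 2.0568 bits; H(X) = 0.7602 bits.
H(Y|X) = 2.0568 − 0.7602 = 1.297 bits.

1.297 bits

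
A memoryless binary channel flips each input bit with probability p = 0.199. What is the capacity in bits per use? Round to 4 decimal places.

Binary symmetric channel: C = 1 − h₂(ε) where h₂ is the binary entropy function.
h₂(0.199) = −0.199·log₂0.199 − 0.801·log₂0.801 = 0.7199.
C = 1 − 0.7199 = 0.2801 bits per channel use.

0.2801 bits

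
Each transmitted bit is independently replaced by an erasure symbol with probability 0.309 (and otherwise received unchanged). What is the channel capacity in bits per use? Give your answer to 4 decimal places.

0.6910 bits

Binary erasure channel: capacity C = 1 − ε.
C = 1 − 0.309 = 0.6910 bits per channel use.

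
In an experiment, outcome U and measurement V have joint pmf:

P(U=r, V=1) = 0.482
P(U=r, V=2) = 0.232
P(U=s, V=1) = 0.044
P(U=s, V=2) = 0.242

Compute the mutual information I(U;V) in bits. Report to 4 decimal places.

0.1714 bits

Marginals: p(U) = (0.7140, 0.2860), p(V) = (0.5260, 0.4740).
I(U;V) = Σ p(x,y)·log₂[p(x,y)/(p(x)p(y))].
  (r,1): 0.482·log₂(1.2834) = 0.17351
  (r,2): 0.232·log₂(0.6855) = -0.12638
  (s,1): 0.044·log₂(0.2925) = -0.07804
  (s,2): 0.242·log₂(1.7851) = 0.20232
Sum = 0.1714 bits.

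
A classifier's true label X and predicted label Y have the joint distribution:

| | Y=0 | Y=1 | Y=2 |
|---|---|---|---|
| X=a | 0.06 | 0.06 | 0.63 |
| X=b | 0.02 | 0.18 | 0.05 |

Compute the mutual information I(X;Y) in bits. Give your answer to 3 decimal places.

Marginals: p(X) = (0.7500, 0.2500), p(Y) = (0.0800, 0.2400, 0.6800).
I(X;Y) = H(X) + H(Y) − H(X,Y).
H(X) = 0.8113, H(Y) = 1.1640, H(X,Y) = 1.6813.
I(X;Y) = 0.8113 + 1.1640 − 1.6813 = 0.294 bits.

0.294 bits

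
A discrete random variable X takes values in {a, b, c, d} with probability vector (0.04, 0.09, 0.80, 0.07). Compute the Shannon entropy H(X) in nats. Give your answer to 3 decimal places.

0.710 nats

H(X) = −Σ p·ln p.
  −(0.04)·ln(0.04) = 0.1288
  −(0.09)·ln(0.09) = 0.2167
  −(0.80)·ln(0.80) = 0.1785
  −(0.07)·ln(0.07) = 0.1861
Sum: 0.1288 + 0.2167 + 0.1785 + 0.1861 = 0.710 nats.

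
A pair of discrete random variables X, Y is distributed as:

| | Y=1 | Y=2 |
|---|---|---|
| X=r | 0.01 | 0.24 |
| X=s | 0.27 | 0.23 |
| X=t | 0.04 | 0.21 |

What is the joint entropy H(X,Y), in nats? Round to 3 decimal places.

1.537 nats

H(X,Y) = −Σ p(x,y)·ln p(x,y) over all 6 cells.
  cell (r,1): −0.01·ln0.01 = 0.0461
  cell (r,2): −0.24·ln0.24 = 0.3425
  cell (s,1): −0.27·ln0.27 = 0.3535
  cell (s,2): −0.23·ln0.23 = 0.3380
  cell (t,1): −0.04·ln0.04 = 0.1288
  cell (t,2): −0.21·ln0.21 = 0.3277
Sum = 1.537 nats.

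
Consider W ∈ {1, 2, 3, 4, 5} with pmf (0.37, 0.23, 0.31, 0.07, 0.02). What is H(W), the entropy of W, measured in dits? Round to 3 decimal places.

0.579 dits

H(W) = −Σ p·log₁₀ p.
  −(0.37)·log₁₀(0.37) = 0.1598
  −(0.23)·log₁₀(0.23) = 0.1468
  −(0.31)·log₁₀(0.31) = 0.1577
  −(0.07)·log₁₀(0.07) = 0.0808
  −(0.02)·log₁₀(0.02) = 0.0340
Sum: 0.1598 + 0.1468 + 0.1577 + 0.0808 + 0.0340 = 0.579 dits.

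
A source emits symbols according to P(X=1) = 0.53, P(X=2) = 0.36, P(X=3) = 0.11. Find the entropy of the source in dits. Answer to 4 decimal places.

H(X) = −Σ p·log₁₀ p.
  −(0.53)·log₁₀(0.53) = 0.14613
  −(0.36)·log₁₀(0.36) = 0.15973
  −(0.11)·log₁₀(0.11) = 0.10545
Sum: 0.14613 + 0.15973 + 0.10545 = 0.4113 dits.

0.4113 dits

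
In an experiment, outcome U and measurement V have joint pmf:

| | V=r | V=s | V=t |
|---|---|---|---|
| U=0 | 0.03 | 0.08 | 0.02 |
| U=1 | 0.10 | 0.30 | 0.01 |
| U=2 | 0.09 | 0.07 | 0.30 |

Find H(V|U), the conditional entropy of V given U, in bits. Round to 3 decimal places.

1.153 bits

Marginals: p(U) = (0.1300, 0.4100, 0.4600), p(V) = (0.2200, 0.4500, 0.3300).
H(V|U) = Σ p(U) · H(V|U=·).
  U=0: p=0.1300, H(V|U=0) = 1.3347
  U=1: p=0.4100, H(V|U=1) = 0.9569
  U=2: p=0.4600, H(V|U=2) = 1.2760
Weighted sum = 1.153 bits.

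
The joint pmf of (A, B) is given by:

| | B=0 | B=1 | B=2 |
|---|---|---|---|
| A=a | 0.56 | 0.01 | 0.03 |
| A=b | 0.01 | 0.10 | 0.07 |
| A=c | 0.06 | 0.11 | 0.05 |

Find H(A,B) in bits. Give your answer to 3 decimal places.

2.164 bits

H(A,B) = −Σ p(x,y)·log₂ p(x,y) over all 9 cells.
  cell (a,0): −0.56·log₂0.56 = 0.4684
  cell (a,1): −0.01·log₂0.01 = 0.0664
  cell (a,2): −0.03·log₂0.03 = 0.1518
  cell (b,0): −0.01·log₂0.01 = 0.0664
  cell (b,1): −0.10·log₂0.10 = 0.3322
  cell (b,2): −0.07·log₂0.07 = 0.2686
  cell (c,0): −0.06·log₂0.06 = 0.2435
  cell (c,1): −0.11·log₂0.11 = 0.3503
  cell (c,2): −0.05·log₂0.05 = 0.2161
Sum = 2.164 bits.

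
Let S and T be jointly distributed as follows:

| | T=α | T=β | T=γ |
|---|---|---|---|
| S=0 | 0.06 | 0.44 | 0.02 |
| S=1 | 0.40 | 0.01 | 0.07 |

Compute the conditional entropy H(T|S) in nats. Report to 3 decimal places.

Marginals: p(S) = (0.5200, 0.4800), p(T) = (0.4600, 0.4500, 0.0900).
H(T|S) = Σ p(S) · H(T|S=·).
  S=0: p=0.5200, H(T|S=0) = 0.5158
  S=1: p=0.4800, H(T|S=1) = 0.5134
Weighted sum = 0.515 nats.

0.515 nats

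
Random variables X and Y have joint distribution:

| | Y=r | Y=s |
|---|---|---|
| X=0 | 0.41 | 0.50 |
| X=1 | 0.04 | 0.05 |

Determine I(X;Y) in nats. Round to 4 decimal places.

Marginals: p(X) = (0.9100, 0.0900), p(Y) = (0.4500, 0.5500).
I(X;Y) = Σ p(x,y)·ln[p(x,y)/(p(x)p(y))].
  (0,r): 0.41·ln(1.0012) = 0.00050
  (0,s): 0.50·ln(0.9990) = -0.00050
  (1,r): 0.04·ln(0.9877) = -0.00050
  (1,s): 0.05·ln(1.0101) = 0.00050
Sum = 0.0000 nats.

0.0000 nats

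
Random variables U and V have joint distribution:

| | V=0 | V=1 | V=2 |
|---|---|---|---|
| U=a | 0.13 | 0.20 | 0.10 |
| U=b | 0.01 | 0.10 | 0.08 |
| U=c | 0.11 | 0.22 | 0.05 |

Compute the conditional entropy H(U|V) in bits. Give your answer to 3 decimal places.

1.438 bits

Marginals: p(U) = (0.4300, 0.1900, 0.3800), p(V) = (0.2500, 0.5200, 0.2300).
H(U|V) = Σ p(V) · H(U|V=·).
  V=0: p=0.2500, H(U|V=0) = 1.1975
  V=1: p=0.5200, H(U|V=1) = 1.5126
  V=2: p=0.2300, H(U|V=2) = 1.5310
Weighted sum = 1.438 bits.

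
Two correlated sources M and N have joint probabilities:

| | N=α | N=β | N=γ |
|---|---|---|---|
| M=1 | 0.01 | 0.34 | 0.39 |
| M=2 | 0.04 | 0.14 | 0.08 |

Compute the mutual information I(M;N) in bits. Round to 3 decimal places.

Marginals: p(M) = (0.7400, 0.2600), p(N) = (0.0500, 0.4800, 0.4700).
I(M;N) = Σ p(x,y)·log₂[p(x,y)/(p(x)p(y))].
  (1,α): 0.01·log₂(0.2703) = -0.0189
  (1,β): 0.34·log₂(0.9572) = -0.0215
  (1,γ): 0.39·log₂(1.1213) = 0.0644
  (2,α): 0.04·log₂(3.0769) = 0.0649
  (2,β): 0.14·log₂(1.1218) = 0.0232
  (2,γ): 0.08·log₂(0.6547) = -0.0489
Sum = 0.063 bits.

0.063 bits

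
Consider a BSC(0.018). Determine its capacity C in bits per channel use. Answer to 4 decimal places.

0.8699 bits

Binary symmetric channel: C = 1 − h₂(ε) where h₂ is the binary entropy function.
h₂(0.018) = −0.018·log₂0.018 − 0.982·log₂0.982 = 0.1301.
C = 1 − 0.1301 = 0.8699 bits per channel use.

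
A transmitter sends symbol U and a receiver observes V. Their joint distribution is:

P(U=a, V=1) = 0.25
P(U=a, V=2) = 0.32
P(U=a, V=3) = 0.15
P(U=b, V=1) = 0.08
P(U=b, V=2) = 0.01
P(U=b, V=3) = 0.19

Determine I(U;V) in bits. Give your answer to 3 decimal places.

Marginals: p(U) = (0.7200, 0.2800), p(V) = (0.3300, 0.3300, 0.3400).
I(U;V) = Σ p(x,y)·log₂[p(x,y)/(p(x)p(y))].
  (a,1): 0.25·log₂(1.0522) = 0.0183
  (a,2): 0.32·log₂(1.3468) = 0.1375
  (a,3): 0.15·log₂(0.6127) = -0.1060
  (b,1): 0.08·log₂(0.8658) = -0.0166
  (b,2): 0.01·log₂(0.1082) = -0.0321
  (b,3): 0.19·log₂(1.9958) = 0.1894
Sum = 0.191 bits.

0.191 bits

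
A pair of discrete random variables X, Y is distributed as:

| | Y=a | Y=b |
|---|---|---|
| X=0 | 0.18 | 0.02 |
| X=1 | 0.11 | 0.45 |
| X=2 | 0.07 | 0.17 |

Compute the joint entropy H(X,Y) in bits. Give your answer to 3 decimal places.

H(X,Y) = −Σ p(x,y)·log₂ p(x,y) over all 6 cells.
  cell (0,a): −0.18·log₂0.18 = 0.4453
  cell (0,b): −0.02·log₂0.02 = 0.1129
  cell (1,a): −0.11·log₂0.11 = 0.3503
  cell (1,b): −0.45·log₂0.45 = 0.5184
  cell (2,a): −0.07·log₂0.07 = 0.2686
  cell (2,b): −0.17·log₂0.17 = 0.4346
Sum = 2.130 bits.

2.130 bits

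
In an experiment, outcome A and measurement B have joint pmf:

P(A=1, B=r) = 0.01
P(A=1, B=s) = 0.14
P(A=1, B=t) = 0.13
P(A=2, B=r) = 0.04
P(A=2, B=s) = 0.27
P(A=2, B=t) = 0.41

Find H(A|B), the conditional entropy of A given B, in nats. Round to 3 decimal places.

Marginals: p(A) = (0.2800, 0.7200), p(B) = (0.0500, 0.4100, 0.5400).
H(A|B) = Σ p(B) · H(A|B=·).
  B=r: p=0.0500, H(A|B=r) = 0.5004
  B=s: p=0.4100, H(A|B=s) = 0.6420
  B=t: p=0.5400, H(A|B=t) = 0.5519
Weighted sum = 0.586 nats.

0.586 nats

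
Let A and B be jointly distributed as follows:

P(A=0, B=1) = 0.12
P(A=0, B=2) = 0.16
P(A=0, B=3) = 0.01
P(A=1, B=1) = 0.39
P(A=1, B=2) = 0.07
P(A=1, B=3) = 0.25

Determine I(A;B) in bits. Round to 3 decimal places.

0.202 bits

Marginals: p(A) = (0.2900, 0.7100), p(B) = (0.5100, 0.2300, 0.2600).
I(A;B) = Σ p(x,y)·log₂[p(x,y)/(p(x)p(y))].
  (0,1): 0.12·log₂(0.8114) = -0.0362
  (0,2): 0.16·log₂(2.3988) = 0.2020
  (0,3): 0.01·log₂(0.1326) = -0.0291
  (1,1): 0.39·log₂(1.0771) = 0.0418
  (1,2): 0.07·log₂(0.4287) = -0.0855
  (1,3): 0.25·log₂(1.3543) = 0.1094
Sum = 0.202 bits.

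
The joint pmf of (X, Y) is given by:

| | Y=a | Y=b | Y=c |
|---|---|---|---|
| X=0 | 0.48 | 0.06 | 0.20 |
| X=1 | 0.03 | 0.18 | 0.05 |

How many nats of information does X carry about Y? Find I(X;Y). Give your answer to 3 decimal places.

Marginals: p(X) = (0.7400, 0.2600), p(Y) = (0.5100, 0.2400, 0.2500).
I(X;Y) = H(X) + H(Y) − H(X,Y).
H(X) = 0.5731, H(Y) = 1.0325, H(X,Y) = 1.4066.
I(X;Y) = 0.5731 + 1.0325 − 1.4066 = 0.199 nats.

0.199 nats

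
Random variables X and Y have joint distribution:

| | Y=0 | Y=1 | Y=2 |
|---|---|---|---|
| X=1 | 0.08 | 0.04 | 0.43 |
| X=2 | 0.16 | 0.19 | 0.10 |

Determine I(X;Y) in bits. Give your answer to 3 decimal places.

0.249 bits

Marginals: p(X) = (0.5500, 0.4500), p(Y) = (0.2400, 0.2300, 0.5300).
I(X;Y) = Σ p(x,y)·log₂[p(x,y)/(p(x)p(y))].
  (1,0): 0.08·log₂(0.6061) = -0.0578
  (1,1): 0.04·log₂(0.3162) = -0.0664
  (1,2): 0.43·log₂(1.4751) = 0.2412
  (2,0): 0.16·log₂(1.4815) = 0.0907
  (2,1): 0.19·log₂(1.8357) = 0.1665
  (2,2): 0.10·log₂(0.4193) = -0.1254
Sum = 0.249 bits.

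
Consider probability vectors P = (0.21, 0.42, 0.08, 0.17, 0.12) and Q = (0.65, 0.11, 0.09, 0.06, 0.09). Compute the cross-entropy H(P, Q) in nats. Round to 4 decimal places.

H(P,Q) = −Σ p·ln q.
  −0.21·ln(0.65) = 0.09046
  −0.42·ln(0.11) = 0.92706
  −0.08·ln(0.09) = 0.19264
  −0.17·ln(0.06) = 0.47828
  −0.12·ln(0.09) = 0.28895
H(P,Q) = 1.9774 nats.

1.9774 nats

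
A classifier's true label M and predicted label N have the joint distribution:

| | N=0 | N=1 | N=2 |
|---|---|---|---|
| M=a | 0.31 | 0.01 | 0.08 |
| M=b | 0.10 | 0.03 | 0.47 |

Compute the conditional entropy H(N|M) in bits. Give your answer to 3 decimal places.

0.907 bits

Marginals: p(M) = (0.4000, 0.6000), p(N) = (0.4100, 0.0400, 0.5500).
H(N|M) = Σ p(M) · H(N|M=·).
  M=a: p=0.4000, H(N|M=a) = 0.8824
  M=b: p=0.6000, H(N|M=b) = 0.9229
Weighted sum = 0.907 bits.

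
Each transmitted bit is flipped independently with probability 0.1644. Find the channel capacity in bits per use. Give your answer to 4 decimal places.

Binary symmetric channel: C = 1 − h₂(ε) where h₂ is the binary entropy function.
h₂(0.1644) = −0.1644·log₂0.1644 − 0.8356·log₂0.8356 = 0.6447.
C = 1 − 0.6447 = 0.3553 bits per channel use.

0.3553 bits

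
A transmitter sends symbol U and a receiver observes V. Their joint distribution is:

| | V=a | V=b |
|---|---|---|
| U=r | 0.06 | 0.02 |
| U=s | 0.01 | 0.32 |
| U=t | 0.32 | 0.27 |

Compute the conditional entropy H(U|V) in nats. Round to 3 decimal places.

0.707 nats

Chain rule: H(U|V) = H(U,V) − H(V).
Marginals: p(U) = (0.0800, 0.3300, 0.5900), p(V) = (0.3900, 0.6100).
H(U,V) = 1.3759 nats; H(V) = 0.6687 nats.
H(U|V) = 1.3759 − 0.6687 = 0.707 nats.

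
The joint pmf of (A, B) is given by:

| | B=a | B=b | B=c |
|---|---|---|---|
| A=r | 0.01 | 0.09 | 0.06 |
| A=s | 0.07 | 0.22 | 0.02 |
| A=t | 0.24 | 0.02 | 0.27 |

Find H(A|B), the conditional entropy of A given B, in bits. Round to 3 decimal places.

1.018 bits

Chain rule: H(A|B) = H(A,B) − H(B).
Marginals: p(A) = (0.1600, 0.3100, 0.5300), p(B) = (0.3200, 0.3300, 0.3500).
H(A,B) = 2.6017 bits; H(B) = 1.5840 bits.
H(A|B) = 2.6017 − 1.5840 = 1.018 bits.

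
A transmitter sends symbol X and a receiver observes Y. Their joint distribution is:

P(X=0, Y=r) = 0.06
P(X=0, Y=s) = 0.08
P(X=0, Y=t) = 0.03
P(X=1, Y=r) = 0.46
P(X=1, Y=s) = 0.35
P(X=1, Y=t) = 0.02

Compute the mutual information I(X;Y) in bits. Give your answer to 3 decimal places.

Marginals: p(X) = (0.1700, 0.8300), p(Y) = (0.5200, 0.4300, 0.0500).
I(X;Y) = Σ p(x,y)·log₂[p(x,y)/(p(x)p(y))].
  (0,r): 0.06·log₂(0.6787) = -0.0335
  (0,s): 0.08·log₂(1.0944) = 0.0104
  (0,t): 0.03·log₂(3.5294) = 0.0546
  (1,r): 0.46·log₂(1.0658) = 0.0423
  (1,s): 0.35·log₂(0.9807) = -0.0099
  (1,t): 0.02·log₂(0.4819) = -0.0211
Sum = 0.043 bits.

0.043 bits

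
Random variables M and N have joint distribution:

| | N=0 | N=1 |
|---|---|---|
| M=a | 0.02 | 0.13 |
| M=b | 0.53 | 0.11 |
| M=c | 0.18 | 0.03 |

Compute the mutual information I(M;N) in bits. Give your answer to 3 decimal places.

0.209 bits

Marginals: p(M) = (0.1500, 0.6400, 0.2100), p(N) = (0.7300, 0.2700).
I(M;N) = H(M) + H(N) − H(M,N).
H(M) = 1.2954, H(N) = 0.8415, H(M,N) = 1.9283.
I(M;N) = 1.2954 + 0.8415 − 1.9283 = 0.209 bits.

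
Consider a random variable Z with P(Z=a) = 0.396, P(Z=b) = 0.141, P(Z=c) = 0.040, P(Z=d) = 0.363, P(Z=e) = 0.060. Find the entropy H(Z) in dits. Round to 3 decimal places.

0.568 dits

H(Z) = −Σ p·log₁₀ p.
  −(0.396)·log₁₀(0.396) = 0.1593
  −(0.141)·log₁₀(0.141) = 0.1200
  −(0.040)·log₁₀(0.040) = 0.0559
  −(0.363)·log₁₀(0.363) = 0.1598
  −(0.060)·log₁₀(0.060) = 0.0733
Sum: 0.1593 + 0.1200 + 0.0559 + 0.1598 + 0.0733 = 0.568 dits.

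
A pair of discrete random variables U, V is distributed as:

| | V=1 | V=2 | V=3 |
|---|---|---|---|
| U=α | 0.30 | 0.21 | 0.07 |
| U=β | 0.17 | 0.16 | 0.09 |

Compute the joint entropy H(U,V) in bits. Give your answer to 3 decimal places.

2.433 bits

H(U,V) = −Σ p(x,y)·log₂ p(x,y) over all 6 cells.
  cell (α,1): −0.30·log₂0.30 = 0.5211
  cell (α,2): −0.21·log₂0.21 = 0.4728
  cell (α,3): −0.07·log₂0.07 = 0.2686
  cell (β,1): −0.17·log₂0.17 = 0.4346
  cell (β,2): −0.16·log₂0.16 = 0.4230
  cell (β,3): −0.09·log₂0.09 = 0.3127
Sum = 2.433 bits.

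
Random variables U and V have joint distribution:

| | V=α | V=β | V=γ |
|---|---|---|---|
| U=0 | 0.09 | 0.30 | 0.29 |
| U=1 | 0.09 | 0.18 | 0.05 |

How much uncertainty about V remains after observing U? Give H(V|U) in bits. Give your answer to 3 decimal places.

Chain rule: H(V|U) = H(U,V) − H(U).
Marginals: p(U) = (0.6800, 0.3200), p(V) = (0.1800, 0.4800, 0.3400).
H(U,V) = 2.3257 bits; H(U) = 0.9044 bits.
H(V|U) = 2.3257 − 0.9044 = 1.421 bits.

1.421 bits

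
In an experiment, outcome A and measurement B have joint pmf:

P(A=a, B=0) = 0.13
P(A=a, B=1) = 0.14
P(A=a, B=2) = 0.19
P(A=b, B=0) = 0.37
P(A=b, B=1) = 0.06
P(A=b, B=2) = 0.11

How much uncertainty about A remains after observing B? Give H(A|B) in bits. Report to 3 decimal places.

Chain rule: H(A|B) = H(A,B) − H(B).
Marginals: p(A) = (0.4600, 0.5400), p(B) = (0.5000, 0.2000, 0.3000).
H(A,B) = 2.3595 bits; H(B) = 1.4855 bits.
H(A|B) = 2.3595 − 1.4855 = 0.874 bits.

0.874 bits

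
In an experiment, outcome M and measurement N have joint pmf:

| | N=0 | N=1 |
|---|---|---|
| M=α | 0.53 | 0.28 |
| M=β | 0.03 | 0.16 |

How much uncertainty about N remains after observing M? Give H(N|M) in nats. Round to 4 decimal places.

Chain rule: H(N|M) = H(M,N) − H(M).
Marginals: p(M) = (0.8100, 0.1900), p(N) = (0.5600, 0.4400).
H(M,N) = 1.0913 nats; H(M) = 0.4862 nats.
H(N|M) = 1.0913 − 0.4862 = 0.6051 nats.

0.6051 nats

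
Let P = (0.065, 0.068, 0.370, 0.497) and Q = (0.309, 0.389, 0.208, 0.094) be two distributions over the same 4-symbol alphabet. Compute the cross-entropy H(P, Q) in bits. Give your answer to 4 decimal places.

H(P,Q) = −Σ p·log₂ q.
  −0.065·log₂(0.309) = 0.11013
  −0.068·log₂(0.389) = 0.09263
  −0.370·log₂(0.208) = 0.83818
  −0.497·log₂(0.094) = 1.69536
H(P,Q) = 2.7363 bits.

2.7363 bits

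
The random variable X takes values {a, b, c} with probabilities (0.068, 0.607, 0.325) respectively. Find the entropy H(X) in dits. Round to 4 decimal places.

0.3696 dits

H(X) = −Σ p·log₁₀ p.
  −(0.068)·log₁₀(0.068) = 0.07939
  −(0.607)·log₁₀(0.607) = 0.13160
  −(0.325)·log₁₀(0.325) = 0.15864
Sum: 0.07939 + 0.13160 + 0.15864 = 0.3696 dits.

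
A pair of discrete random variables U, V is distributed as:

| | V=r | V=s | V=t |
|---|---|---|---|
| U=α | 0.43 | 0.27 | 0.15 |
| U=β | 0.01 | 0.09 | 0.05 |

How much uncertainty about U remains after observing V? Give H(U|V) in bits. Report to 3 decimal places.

0.523 bits

Chain rule: H(U|V) = H(U,V) − H(V).
Marginals: p(U) = (0.8500, 0.1500), p(V) = (0.4400, 0.3600, 0.2000).
H(U,V) = 2.0393 bits; H(V) = 1.5161 bits.
H(U|V) = 2.0393 − 1.5161 = 0.523 bits.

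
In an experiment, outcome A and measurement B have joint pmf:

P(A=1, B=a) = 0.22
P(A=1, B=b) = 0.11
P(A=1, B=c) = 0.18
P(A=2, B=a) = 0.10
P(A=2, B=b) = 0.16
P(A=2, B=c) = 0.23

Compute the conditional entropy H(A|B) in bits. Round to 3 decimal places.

Chain rule: H(A|B) = H(A,B) − H(B).
Marginals: p(A) = (0.5100, 0.4900), p(B) = (0.3200, 0.2700, 0.4100).
H(A,B) = 2.5190 bits; H(B) = 1.5634 bits.
H(A|B) = 2.5190 − 1.5634 = 0.956 bits.

0.956 bits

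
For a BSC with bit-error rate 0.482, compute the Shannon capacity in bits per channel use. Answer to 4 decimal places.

0.0009 bits

Binary symmetric channel: C = 1 − h₂(ε) where h₂ is the binary entropy function.
h₂(0.482) = −0.482·log₂0.482 − 0.518·log₂0.518 = 0.9991.
C = 1 − 0.9991 = 0.0009 bits per channel use.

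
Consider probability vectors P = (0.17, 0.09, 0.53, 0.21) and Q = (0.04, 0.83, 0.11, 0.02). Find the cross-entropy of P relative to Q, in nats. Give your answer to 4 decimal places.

2.5554 nats

H(P,Q) = −Σ p·ln q.
  −0.17·ln(0.04) = 0.54721
  −0.09·ln(0.83) = 0.01677
  −0.53·ln(0.11) = 1.16986
  −0.21·ln(0.02) = 0.82152
H(P,Q) = 2.5554 nats.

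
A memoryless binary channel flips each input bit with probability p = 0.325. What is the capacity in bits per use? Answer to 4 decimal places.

0.0903 bits

Binary symmetric channel: C = 1 − h₂(ε) where h₂ is the binary entropy function.
h₂(0.325) = −0.325·log₂0.325 − 0.675·log₂0.675 = 0.9097.
C = 1 − 0.9097 = 0.0903 bits per channel use.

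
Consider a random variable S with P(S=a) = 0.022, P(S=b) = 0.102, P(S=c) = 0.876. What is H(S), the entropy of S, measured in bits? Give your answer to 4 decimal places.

0.6244 bits

H(S) = −Σ p·log₂ p.
  −(0.022)·log₂(0.022) = 0.12114
  −(0.102)·log₂(0.102) = 0.33592
  −(0.876)·log₂(0.876) = 0.16731
Sum: 0.12114 + 0.33592 + 0.16731 = 0.6244 bits.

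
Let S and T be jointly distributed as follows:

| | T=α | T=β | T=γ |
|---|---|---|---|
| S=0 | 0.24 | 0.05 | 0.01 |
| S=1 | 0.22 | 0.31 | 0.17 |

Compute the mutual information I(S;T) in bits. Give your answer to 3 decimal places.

0.157 bits

Marginals: p(S) = (0.3000, 0.7000), p(T) = (0.4600, 0.3600, 0.1800).
I(S;T) = Σ p(x,y)·log₂[p(x,y)/(p(x)p(y))].
  (0,α): 0.24·log₂(1.7391) = 0.1916
  (0,β): 0.05·log₂(0.4630) = -0.0556
  (0,γ): 0.01·log₂(0.1852) = -0.0243
  (1,α): 0.22·log₂(0.6832) = -0.1209
  (1,β): 0.31·log₂(1.2302) = 0.0926
  (1,γ): 0.17·log₂(1.3492) = 0.0735
Sum = 0.157 bits.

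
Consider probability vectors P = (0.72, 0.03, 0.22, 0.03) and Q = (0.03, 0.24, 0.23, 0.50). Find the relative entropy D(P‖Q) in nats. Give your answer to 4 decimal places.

D(P‖Q) = Σ p·ln(p/q).
  0.72·ln(0.72/0.03) = 2.28820
  0.03·ln(0.03/0.24) = -0.06238
  0.22·ln(0.22/0.23) = -0.00978
  0.03·ln(0.03/0.50) = -0.08440
D(P‖Q) = 2.1316 nats.

2.1316 nats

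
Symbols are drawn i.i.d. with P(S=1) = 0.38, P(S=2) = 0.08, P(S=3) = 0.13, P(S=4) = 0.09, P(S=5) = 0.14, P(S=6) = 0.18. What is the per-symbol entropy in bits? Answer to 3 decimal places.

H(S) = −Σ p·log₂ p.
  −(0.38)·log₂(0.38) = 0.5305
  −(0.08)·log₂(0.08) = 0.2915
  −(0.13)·log₂(0.13) = 0.3826
  −(0.09)·log₂(0.09) = 0.3127
  −(0.14)·log₂(0.14) = 0.3971
  −(0.18)·log₂(0.18) = 0.4453
Sum: 0.5305 + 0.2915 + 0.3826 + 0.3127 + 0.3971 + 0.4453 = 2.360 bits.

2.360 bits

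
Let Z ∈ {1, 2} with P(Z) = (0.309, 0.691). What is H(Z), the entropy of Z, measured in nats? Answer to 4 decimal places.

0.6183 nats

H(Z) = −Σ p·ln p.
  −(0.309)·ln(0.309) = 0.36289
  −(0.691)·ln(0.691) = 0.25540
Sum: 0.36289 + 0.25540 = 0.6183 nats.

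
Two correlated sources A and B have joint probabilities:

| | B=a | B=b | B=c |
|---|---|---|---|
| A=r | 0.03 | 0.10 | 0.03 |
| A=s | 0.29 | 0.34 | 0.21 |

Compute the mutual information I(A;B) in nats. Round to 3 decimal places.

0.014 nats

Marginals: p(A) = (0.1600, 0.8400), p(B) = (0.3200, 0.4400, 0.2400).
I(A;B) = H(A) + H(B) − H(A,B).
H(A) = 0.4397, H(B) = 1.0684, H(A,B) = 1.4942.
I(A;B) = 0.4397 + 1.0684 − 1.4942 = 0.014 nats.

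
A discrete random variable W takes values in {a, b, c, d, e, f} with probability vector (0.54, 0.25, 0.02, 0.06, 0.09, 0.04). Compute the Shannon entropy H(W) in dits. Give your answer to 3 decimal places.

H(W) = −Σ p·log₁₀ p.
  −(0.54)·log₁₀(0.54) = 0.1445
  −(0.25)·log₁₀(0.25) = 0.1505
  −(0.02)·log₁₀(0.02) = 0.0340
  −(0.06)·log₁₀(0.06) = 0.0733
  −(0.09)·log₁₀(0.09) = 0.0941
  −(0.04)·log₁₀(0.04) = 0.0559
Sum: 0.1445 + 0.1505 + 0.0340 + 0.0733 + 0.0941 + 0.0559 = 0.552 dits.

0.552 dits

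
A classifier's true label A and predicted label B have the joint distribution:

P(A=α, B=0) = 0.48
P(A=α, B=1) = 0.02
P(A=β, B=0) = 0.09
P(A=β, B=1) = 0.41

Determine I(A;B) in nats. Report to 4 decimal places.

0.3636 nats

Marginals: p(A) = (0.5000, 0.5000), p(B) = (0.5700, 0.4300).
I(A;B) = Σ p(x,y)·ln[p(x,y)/(p(x)p(y))].
  (α,0): 0.48·ln(1.6842) = 0.25022
  (α,1): 0.02·ln(0.0930) = -0.04750
  (β,0): 0.09·ln(0.3158) = -0.10374
  (β,1): 0.41·ln(1.9070) = 0.26466
Sum = 0.3636 nats.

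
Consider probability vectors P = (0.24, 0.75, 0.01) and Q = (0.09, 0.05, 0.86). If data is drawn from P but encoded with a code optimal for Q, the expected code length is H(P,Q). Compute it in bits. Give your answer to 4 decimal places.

H(P,Q) = −Σ p·log₂ q.
  −0.24·log₂(0.09) = 0.83374
  −0.75·log₂(0.05) = 3.24145
  −0.01·log₂(0.86) = 0.00218
H(P,Q) = 4.0774 bits.

4.0774 bits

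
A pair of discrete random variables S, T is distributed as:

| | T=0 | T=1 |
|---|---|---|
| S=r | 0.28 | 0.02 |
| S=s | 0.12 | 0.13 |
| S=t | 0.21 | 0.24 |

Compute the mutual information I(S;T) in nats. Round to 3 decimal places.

0.111 nats

Marginals: p(S) = (0.3000, 0.2500, 0.4500), p(T) = (0.6100, 0.3900).
I(S;T) = H(S) + H(T) − H(S,T).
H(S) = 1.0671, H(T) = 0.6687, H(S,T) = 1.6246.
I(S;T) = 1.0671 + 0.6687 − 1.6246 = 0.111 nats.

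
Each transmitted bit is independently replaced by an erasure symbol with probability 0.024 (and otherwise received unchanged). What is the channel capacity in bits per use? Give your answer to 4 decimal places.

Binary erasure channel: capacity C = 1 − ε.
C = 1 − 0.024 = 0.9760 bits per channel use.

0.9760 bits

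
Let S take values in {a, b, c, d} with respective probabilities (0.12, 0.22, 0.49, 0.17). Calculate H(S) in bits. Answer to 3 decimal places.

1.787 bits

H(S) = −Σ p·log₂ p.
  −(0.12)·log₂(0.12) = 0.3671
  −(0.22)·log₂(0.22) = 0.4806
  −(0.49)·log₂(0.49) = 0.5043
  −(0.17)·log₂(0.17) = 0.4346
Sum: 0.3671 + 0.4806 + 0.5043 + 0.4346 = 1.787 bits.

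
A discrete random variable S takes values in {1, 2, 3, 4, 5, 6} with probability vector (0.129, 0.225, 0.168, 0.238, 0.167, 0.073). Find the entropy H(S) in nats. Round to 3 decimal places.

1.731 nats

H(S) = −Σ p·ln p.
  −(0.129)·ln(0.129) = 0.2642
  −(0.225)·ln(0.225) = 0.3356
  −(0.168)·ln(0.168) = 0.2997
  −(0.238)·ln(0.238) = 0.3416
  −(0.167)·ln(0.167) = 0.2989
  −(0.073)·ln(0.073) = 0.1911
Sum: 0.2642 + 0.3356 + 0.2997 + 0.3416 + 0.2989 + 0.1911 = 1.731 nats.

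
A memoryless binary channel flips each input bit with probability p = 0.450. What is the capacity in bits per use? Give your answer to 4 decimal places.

Binary symmetric channel: C = 1 − h₂(ε) where h₂ is the binary entropy function.
h₂(0.450) = −0.450·log₂0.450 − 0.550·log₂0.550 = 0.9928.
C = 1 − 0.9928 = 0.0072 bits per channel use.

0.0072 bits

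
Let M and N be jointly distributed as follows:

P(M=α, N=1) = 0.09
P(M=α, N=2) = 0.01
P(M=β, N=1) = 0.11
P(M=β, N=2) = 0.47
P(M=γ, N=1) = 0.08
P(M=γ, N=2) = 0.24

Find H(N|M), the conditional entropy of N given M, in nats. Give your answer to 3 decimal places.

Chain rule: H(N|M) = H(M,N) − H(M).
Marginals: p(M) = (0.1000, 0.5800, 0.3200), p(N) = (0.2800, 0.7200).
H(M,N) = 1.4050 nats; H(M) = 0.9108 nats.
H(N|M) = 1.4050 − 0.9108 = 0.494 nats.

0.494 nats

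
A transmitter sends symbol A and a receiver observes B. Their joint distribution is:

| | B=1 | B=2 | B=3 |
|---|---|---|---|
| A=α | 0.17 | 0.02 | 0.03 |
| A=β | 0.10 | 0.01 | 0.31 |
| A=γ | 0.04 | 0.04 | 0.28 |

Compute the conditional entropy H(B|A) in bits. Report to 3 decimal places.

0.971 bits

Marginals: p(A) = (0.2200, 0.4200, 0.3600), p(B) = (0.3100, 0.0700, 0.6200).
H(B|A) = Σ p(A) · H(B|A=·).
  A=α: p=0.2200, H(B|A=α) = 0.9939
  A=β: p=0.4200, H(B|A=β) = 0.9447
  A=γ: p=0.3600, H(B|A=γ) = 0.9864
Weighted sum = 0.971 bits.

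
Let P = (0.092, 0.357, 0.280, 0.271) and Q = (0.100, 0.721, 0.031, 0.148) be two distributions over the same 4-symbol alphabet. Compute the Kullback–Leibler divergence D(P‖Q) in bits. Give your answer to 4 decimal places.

0.7524 bits

D(P‖Q) = Σ p·log₂(p/q).
  0.092·log₂(0.092/0.100) = -0.01107
  0.357·log₂(0.357/0.721) = -0.36202
  0.280·log₂(0.280/0.031) = 0.88902
  0.271·log₂(0.271/0.148) = 0.23650
D(P‖Q) = 0.7524 bits.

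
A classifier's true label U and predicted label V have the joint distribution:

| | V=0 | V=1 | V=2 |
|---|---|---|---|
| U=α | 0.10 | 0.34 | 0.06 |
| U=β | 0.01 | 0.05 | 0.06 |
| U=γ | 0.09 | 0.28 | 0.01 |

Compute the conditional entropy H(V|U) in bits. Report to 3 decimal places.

1.127 bits

Marginals: p(U) = (0.5000, 0.1200, 0.3800), p(V) = (0.2000, 0.6700, 0.1300).
H(V|U) = Σ p(U) · H(V|U=·).
  U=α: p=0.5000, H(V|U=α) = 1.2098
  U=β: p=0.1200, H(V|U=β) = 1.3250
  U=γ: p=0.3800, H(V|U=γ) = 0.9549
Weighted sum = 1.127 bits.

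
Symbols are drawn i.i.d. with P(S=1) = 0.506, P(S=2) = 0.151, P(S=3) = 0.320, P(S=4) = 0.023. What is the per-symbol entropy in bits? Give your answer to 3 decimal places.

1.560 bits

H(S) = −Σ p·log₂ p.
  −(0.506)·log₂(0.506) = 0.4973
  −(0.151)·log₂(0.151) = 0.4118
  −(0.320)·log₂(0.320) = 0.5260
  −(0.023)·log₂(0.023) = 0.1252
Sum: 0.4973 + 0.4118 + 0.5260 + 0.1252 = 1.560 bits.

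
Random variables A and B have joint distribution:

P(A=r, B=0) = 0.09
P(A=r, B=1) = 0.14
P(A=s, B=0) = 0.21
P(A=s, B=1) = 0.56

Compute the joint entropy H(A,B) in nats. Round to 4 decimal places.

1.1444 nats

H(A,B) = −Σ p(x,y)·ln p(x,y) over all 4 cells.
  cell (r,0): −0.09·ln0.09 = 0.21672
  cell (r,1): −0.14·ln0.14 = 0.27526
  cell (s,0): −0.21·ln0.21 = 0.32774
  cell (s,1): −0.56·ln0.56 = 0.32470
Sum = 1.1444 nats.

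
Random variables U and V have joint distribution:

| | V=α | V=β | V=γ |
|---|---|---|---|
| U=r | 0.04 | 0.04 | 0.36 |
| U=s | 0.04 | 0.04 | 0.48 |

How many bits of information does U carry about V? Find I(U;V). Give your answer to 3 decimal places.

0.002 bits

Marginals: p(U) = (0.4400, 0.5600), p(V) = (0.0800, 0.0800, 0.8400).
I(U;V) = H(U) + H(V) − H(U,V).
H(U) = 0.9896, H(V) = 0.7943, H(U,V) = 1.7819.
I(U;V) = 0.9896 + 0.7943 − 1.7819 = 0.002 bits.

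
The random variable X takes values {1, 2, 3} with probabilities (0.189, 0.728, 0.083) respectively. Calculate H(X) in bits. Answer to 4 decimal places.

1.0857 bits

H(X) = −Σ p·log₂ p.
  −(0.189)·log₂(0.189) = 0.45427
  −(0.728)·log₂(0.728) = 0.33342
  −(0.083)·log₂(0.083) = 0.29803
Sum: 0.45427 + 0.33342 + 0.29803 = 1.0857 bits.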